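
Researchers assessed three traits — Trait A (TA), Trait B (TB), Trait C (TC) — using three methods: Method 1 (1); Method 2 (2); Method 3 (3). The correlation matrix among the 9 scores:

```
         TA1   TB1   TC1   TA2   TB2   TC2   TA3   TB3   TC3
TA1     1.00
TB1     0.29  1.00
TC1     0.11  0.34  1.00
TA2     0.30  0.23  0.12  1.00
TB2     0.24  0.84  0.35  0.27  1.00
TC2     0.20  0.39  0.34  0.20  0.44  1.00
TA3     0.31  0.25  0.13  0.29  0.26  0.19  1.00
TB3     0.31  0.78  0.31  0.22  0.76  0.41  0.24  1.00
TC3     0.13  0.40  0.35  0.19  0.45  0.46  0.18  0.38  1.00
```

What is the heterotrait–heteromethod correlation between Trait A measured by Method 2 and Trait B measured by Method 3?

Different traits and methods: r(TA2, TB3) = 0.22.

0.22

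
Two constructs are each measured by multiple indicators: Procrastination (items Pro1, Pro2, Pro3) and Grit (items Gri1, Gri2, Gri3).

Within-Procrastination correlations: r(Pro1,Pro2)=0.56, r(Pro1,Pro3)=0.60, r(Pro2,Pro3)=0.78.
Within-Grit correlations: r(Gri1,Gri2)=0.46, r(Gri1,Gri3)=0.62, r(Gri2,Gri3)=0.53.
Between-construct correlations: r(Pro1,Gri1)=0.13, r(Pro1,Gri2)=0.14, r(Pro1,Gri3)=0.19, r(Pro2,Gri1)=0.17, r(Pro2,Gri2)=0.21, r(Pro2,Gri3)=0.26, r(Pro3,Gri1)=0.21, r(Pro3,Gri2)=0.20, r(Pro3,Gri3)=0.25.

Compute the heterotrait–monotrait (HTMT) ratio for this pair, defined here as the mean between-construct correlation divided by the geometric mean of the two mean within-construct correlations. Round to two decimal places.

0.33

Between-construct mean = 1.76/9 = 0.1956.
Mean within-Pro = 1.94/3 = 0.6467; mean within-Gri = 1.61/3 = 0.5367.
Geometric mean = √(0.6467 × 0.5367) = 0.5891.
HTMT = 0.1956 / 0.5891 = 0.33.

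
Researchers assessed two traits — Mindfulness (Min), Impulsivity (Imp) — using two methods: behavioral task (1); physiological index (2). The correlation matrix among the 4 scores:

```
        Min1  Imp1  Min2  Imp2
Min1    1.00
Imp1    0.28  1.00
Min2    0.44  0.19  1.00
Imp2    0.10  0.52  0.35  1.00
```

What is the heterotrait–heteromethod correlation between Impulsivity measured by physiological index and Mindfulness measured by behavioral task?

0.10

Different traits and methods: r(Imp2, Min1) = 0.10.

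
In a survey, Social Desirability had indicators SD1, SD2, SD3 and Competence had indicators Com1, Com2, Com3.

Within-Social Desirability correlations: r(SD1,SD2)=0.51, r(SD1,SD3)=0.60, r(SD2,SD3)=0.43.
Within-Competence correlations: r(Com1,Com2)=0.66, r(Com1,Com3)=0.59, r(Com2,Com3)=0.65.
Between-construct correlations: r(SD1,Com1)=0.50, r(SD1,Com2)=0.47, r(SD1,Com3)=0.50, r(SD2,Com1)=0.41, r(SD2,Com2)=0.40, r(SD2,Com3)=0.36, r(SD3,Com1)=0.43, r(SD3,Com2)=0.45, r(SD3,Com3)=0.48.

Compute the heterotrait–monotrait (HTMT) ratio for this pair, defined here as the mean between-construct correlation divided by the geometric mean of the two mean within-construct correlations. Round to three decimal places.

0.779

Between-construct mean = 4.00/9 = 0.4444.
Mean within-SD = 1.54/3 = 0.5133; mean within-Com = 1.90/3 = 0.6333.
Geometric mean = √(0.5133 × 0.6333) = 0.5702.
HTMT = 0.4444 / 0.5702 = 0.779.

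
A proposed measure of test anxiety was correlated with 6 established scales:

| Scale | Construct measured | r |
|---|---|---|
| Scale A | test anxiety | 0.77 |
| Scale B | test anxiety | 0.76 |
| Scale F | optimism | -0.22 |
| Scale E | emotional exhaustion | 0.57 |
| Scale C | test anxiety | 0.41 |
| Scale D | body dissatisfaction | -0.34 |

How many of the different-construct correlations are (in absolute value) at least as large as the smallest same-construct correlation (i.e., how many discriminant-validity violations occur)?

Convergent (same construct = test anxiety): Scale A, Scale B, Scale C.
Smallest convergent = 0.41. Discriminant |r|: 0.22, 0.57, 0.34; count ≥ 0.41 → 1.

1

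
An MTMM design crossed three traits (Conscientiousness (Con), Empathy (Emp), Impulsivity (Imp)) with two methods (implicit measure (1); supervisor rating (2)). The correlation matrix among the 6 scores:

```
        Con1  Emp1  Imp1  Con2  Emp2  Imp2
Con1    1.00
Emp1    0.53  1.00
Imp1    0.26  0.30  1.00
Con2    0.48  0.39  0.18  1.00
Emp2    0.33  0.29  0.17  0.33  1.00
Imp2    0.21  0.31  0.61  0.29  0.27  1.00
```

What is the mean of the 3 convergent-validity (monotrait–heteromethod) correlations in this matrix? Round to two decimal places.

Convergent values: 0.48, 0.29, 0.61; mean = 1.38/3 = 0.46.

0.46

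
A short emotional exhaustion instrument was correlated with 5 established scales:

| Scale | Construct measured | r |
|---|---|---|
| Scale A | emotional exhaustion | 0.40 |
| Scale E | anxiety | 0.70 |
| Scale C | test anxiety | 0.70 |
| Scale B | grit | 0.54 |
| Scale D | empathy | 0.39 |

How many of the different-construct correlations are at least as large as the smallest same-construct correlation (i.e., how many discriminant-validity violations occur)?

3

Convergent (same construct = emotional exhaustion): Scale A.
Smallest convergent = 0.40. Discriminant values: 0.70, 0.70, 0.54, 0.39; count ≥ 0.40 → 3.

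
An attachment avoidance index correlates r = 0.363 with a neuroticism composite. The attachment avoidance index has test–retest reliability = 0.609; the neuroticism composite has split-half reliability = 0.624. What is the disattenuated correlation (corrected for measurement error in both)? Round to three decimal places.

0.589

r_true = r_obs / √(r_xx · r_yy) = 0.363 / √(0.609 × 0.624) = 0.363 / √0.380016 = 0.363 / 0.6165 ≈ 0.589.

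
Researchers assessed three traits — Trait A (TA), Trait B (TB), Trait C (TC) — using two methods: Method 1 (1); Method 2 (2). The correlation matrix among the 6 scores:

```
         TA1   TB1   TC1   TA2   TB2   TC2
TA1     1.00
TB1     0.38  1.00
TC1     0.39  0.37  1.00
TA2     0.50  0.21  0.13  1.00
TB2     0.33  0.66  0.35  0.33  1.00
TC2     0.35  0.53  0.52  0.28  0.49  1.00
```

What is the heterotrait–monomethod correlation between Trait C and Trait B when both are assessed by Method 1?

0.37

Different traits, same method: r(TC1, TB1) = 0.37.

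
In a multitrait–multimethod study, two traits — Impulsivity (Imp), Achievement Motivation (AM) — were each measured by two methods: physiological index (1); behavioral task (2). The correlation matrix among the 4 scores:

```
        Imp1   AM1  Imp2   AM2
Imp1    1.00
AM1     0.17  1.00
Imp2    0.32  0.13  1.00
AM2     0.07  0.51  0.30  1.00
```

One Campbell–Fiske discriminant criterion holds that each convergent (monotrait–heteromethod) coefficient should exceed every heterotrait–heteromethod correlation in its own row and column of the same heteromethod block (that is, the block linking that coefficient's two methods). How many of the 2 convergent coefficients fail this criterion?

0

Convergent coefficients and their comparison sets:
Imp (methods 1·2): 0.32 vs {0.07, 0.13} → pass.
AM (methods 1·2): 0.51 vs {0.13, 0.07} → pass.
0 of 2 fail.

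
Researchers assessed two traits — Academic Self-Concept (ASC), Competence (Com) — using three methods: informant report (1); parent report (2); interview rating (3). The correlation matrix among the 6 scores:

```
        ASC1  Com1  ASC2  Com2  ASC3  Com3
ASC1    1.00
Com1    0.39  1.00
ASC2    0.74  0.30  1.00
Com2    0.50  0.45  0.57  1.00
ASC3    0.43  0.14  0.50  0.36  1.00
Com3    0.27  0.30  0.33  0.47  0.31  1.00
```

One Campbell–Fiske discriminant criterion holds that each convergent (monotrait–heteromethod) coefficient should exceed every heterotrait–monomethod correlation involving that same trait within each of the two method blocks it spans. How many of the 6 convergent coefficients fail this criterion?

Checking each validity diagonal entry against its comparison values:
ASC (methods 1·2): 0.74 vs {0.39, 0.57} → pass.
ASC (methods 1·3): 0.43 vs {0.39, 0.31} → pass.
ASC (methods 2·3): 0.50 vs {0.57, 0.31} → fail.
Com (methods 1·2): 0.45 vs {0.39, 0.57} → fail.
Com (methods 1·3): 0.30 vs {0.39, 0.31} → fail.
Com (methods 2·3): 0.47 vs {0.57, 0.31} → fail.
4 of 6 fail.

4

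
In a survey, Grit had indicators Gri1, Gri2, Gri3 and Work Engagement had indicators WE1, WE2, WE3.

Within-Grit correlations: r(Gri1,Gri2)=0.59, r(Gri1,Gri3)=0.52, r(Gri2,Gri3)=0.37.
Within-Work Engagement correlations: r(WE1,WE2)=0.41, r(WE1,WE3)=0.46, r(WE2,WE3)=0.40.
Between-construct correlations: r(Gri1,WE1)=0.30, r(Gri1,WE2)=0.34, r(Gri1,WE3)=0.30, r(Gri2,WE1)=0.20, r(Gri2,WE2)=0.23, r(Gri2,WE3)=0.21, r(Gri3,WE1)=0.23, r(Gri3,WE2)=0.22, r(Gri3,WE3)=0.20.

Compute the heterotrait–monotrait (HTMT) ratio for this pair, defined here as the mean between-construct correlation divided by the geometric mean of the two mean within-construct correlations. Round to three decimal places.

Between-construct mean = 2.23/9 = 0.2478.
Mean within-Gri = 1.48/3 = 0.4933; mean within-WE = 1.27/3 = 0.4233.
Geometric mean = √(0.4933 × 0.4233) = 0.4570.
HTMT = 0.2478 / 0.4570 = 0.542.

0.542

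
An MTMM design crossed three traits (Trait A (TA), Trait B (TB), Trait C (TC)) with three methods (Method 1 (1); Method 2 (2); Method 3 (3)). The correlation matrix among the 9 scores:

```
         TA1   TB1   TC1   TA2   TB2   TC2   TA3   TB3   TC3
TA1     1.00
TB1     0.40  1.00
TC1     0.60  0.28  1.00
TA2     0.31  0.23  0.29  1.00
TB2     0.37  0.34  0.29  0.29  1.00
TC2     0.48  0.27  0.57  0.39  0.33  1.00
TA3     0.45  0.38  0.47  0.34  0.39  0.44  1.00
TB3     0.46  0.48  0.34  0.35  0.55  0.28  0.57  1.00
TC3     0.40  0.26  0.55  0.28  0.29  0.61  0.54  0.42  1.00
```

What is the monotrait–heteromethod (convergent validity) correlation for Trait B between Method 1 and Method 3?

0.48

Same trait (TB), different methods: r(TB1, TB3) = 0.48.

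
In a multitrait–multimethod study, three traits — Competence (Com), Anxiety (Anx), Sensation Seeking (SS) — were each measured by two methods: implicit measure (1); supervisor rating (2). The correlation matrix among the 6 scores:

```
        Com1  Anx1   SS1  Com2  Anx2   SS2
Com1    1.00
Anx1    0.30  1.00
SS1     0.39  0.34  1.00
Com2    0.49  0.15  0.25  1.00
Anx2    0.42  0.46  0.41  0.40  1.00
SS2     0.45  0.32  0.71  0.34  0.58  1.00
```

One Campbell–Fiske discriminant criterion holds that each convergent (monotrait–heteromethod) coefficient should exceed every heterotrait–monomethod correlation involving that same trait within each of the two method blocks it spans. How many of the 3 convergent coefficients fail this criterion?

1

Checking each validity diagonal entry against its comparison values:
Com (methods 1·2): 0.49 vs {0.30, 0.40, 0.39, 0.34} → pass.
Anx (methods 1·2): 0.46 vs {0.30, 0.40, 0.34, 0.58} → fail.
SS (methods 1·2): 0.71 vs {0.39, 0.34, 0.34, 0.58} → pass.
1 of 3 fail.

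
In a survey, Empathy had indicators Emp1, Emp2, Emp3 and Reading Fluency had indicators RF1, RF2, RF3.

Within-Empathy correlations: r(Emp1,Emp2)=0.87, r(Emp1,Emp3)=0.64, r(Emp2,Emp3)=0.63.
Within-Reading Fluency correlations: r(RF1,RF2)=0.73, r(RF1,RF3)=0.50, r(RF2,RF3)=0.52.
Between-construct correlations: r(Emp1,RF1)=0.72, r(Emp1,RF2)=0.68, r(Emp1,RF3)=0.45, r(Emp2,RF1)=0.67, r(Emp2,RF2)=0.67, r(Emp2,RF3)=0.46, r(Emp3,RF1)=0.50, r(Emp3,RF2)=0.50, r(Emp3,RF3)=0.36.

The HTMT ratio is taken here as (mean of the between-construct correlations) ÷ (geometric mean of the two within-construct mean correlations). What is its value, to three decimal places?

Between-construct mean = 5.01/9 = 0.5567.
Mean within-Emp = 2.14/3 = 0.7133; mean within-RF = 1.75/3 = 0.5833.
Geometric mean = √(0.7133 × 0.5833) = 0.6450.
HTMT = 0.5567 / 0.6450 = 0.863.

0.863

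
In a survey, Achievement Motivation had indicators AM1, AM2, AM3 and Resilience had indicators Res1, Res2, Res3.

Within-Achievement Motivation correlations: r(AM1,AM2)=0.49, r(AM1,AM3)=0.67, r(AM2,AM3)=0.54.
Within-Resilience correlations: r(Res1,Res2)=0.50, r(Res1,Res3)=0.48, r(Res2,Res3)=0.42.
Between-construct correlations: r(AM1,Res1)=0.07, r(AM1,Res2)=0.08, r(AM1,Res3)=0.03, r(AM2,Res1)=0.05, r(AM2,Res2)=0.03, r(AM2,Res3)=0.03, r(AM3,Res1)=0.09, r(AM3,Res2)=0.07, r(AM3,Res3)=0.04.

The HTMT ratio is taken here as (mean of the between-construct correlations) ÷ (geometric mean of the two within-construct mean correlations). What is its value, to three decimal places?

Mean heterotrait r = 0.49/9 = 0.0544.
Mean within-AM = 1.70/3 = 0.5667; mean within-Res = 1.40/3 = 0.4667.
Geometric mean = √(0.5667 × 0.4667) = 0.5143.
HTMT = 0.0544 / 0.5143 = 0.106.

0.106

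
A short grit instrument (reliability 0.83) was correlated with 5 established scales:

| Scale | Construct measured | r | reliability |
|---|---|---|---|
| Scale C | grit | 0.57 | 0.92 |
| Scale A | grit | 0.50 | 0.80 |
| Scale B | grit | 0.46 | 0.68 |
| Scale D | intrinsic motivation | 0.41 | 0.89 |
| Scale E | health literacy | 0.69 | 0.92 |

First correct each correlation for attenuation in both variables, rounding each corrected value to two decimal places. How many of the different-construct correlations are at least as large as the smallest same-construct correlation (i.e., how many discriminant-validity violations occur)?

1

Disattenuated r (r / √(r_scale · r_new)):
  Scale C (conv): 0.57 / √(0.92·0.83) = 0.65
  Scale A (conv): 0.50 / √(0.80·0.83) = 0.61
  Scale B (conv): 0.46 / √(0.68·0.83) = 0.61
  Scale D (disc): 0.41 / √(0.89·0.83) = 0.48
  Scale E (disc): 0.69 / √(0.92·0.83) = 0.79
Smallest convergent = 0.61. Discriminant values: 0.48, 0.79; count ≥ 0.61 → 1.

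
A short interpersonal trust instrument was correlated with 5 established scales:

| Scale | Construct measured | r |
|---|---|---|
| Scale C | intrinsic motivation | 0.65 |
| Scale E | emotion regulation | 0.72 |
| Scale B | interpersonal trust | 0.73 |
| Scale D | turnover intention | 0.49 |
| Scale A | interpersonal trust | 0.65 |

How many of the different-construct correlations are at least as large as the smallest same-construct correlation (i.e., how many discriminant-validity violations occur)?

Convergent (same construct = interpersonal trust): Scale B, Scale A.
Smallest convergent = 0.65. Discriminant values: 0.65, 0.72, 0.49; count ≥ 0.65 → 2.

2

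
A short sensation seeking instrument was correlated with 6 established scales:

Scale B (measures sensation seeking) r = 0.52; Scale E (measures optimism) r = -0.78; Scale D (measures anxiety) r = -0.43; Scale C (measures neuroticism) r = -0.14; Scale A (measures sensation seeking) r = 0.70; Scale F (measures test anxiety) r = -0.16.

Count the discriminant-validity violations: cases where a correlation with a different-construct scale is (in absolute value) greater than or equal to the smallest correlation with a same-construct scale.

1

Convergent (same construct = sensation seeking): Scale B, Scale A.
Smallest convergent = 0.52. Discriminant |r|: 0.78, 0.43, 0.14, 0.16; count ≥ 0.52 → 1.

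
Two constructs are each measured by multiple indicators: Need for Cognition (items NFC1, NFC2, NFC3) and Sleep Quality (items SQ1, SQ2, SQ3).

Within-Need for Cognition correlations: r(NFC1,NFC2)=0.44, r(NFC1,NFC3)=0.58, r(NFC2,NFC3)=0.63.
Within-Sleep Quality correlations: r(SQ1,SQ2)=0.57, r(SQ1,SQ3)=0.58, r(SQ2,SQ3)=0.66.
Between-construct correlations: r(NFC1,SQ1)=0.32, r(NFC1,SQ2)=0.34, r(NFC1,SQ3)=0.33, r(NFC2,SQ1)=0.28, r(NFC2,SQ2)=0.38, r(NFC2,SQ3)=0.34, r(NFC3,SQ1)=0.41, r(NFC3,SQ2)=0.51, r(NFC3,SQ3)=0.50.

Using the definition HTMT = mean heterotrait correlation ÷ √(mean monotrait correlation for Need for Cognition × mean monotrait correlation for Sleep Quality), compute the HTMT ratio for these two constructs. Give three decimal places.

Between-construct mean = 3.41/9 = 0.3789.
Mean within-NFC = 1.65/3 = 0.5500; mean within-SQ = 1.81/3 = 0.6033.
Geometric mean = √(0.5500 × 0.6033) = 0.5760.
HTMT = 0.3789 / 0.5760 = 0.658.

0.658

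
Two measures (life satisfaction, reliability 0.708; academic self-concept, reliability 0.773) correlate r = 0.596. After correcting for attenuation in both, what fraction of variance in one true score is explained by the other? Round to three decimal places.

0.649

Disattenuated r = 0.596 / √(0.708 × 0.773) = 0.596 / 0.7398 = 0.8056.
Shared true-score variance = 0.8056² = 0.6490 ≈ 0.649.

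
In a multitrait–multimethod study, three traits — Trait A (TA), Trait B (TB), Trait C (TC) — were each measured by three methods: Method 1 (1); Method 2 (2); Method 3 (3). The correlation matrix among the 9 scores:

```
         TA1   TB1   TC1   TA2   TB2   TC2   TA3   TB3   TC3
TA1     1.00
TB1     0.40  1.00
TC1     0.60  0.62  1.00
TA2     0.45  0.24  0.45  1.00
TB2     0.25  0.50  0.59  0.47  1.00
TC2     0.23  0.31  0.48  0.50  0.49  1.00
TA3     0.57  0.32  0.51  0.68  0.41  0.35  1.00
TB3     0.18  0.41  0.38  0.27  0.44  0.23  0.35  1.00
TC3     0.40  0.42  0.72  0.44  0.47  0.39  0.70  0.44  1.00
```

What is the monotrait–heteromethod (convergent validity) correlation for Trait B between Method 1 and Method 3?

0.41

Same trait (TB), different methods: r(TB1, TB3) = 0.41.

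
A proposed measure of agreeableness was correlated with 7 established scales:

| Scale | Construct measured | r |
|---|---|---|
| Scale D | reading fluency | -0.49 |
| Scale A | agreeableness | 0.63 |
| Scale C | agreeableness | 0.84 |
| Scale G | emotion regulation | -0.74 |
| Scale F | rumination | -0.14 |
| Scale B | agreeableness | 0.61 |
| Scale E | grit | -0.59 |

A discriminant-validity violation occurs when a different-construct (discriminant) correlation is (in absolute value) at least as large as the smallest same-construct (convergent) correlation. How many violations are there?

Convergent (same construct = agreeableness): Scale A, Scale C, Scale B.
Smallest convergent = 0.61. Discriminant |r|: 0.49, 0.74, 0.14, 0.59; count ≥ 0.61 → 1.

1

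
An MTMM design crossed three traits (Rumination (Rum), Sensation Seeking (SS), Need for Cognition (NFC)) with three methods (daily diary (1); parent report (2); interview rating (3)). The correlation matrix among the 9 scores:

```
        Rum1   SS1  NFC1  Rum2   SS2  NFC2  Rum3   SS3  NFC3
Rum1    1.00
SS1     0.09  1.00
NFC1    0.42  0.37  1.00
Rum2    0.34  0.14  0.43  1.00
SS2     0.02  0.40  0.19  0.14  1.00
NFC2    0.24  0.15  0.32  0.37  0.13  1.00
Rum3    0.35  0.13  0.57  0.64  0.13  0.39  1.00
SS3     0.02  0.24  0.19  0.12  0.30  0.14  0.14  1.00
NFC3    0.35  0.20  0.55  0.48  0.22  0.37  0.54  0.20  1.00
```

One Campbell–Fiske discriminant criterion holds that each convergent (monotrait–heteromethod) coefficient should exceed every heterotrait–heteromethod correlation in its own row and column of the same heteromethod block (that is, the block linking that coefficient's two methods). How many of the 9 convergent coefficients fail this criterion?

Checking each validity diagonal entry against its comparison values:
Rum (methods 1·2): 0.34 vs {0.02, 0.14, 0.24, 0.43} → fail.
Rum (methods 1·3): 0.35 vs {0.02, 0.13, 0.35, 0.57} → fail.
Rum (methods 2·3): 0.64 vs {0.12, 0.13, 0.48, 0.39} → pass.
SS (methods 1·2): 0.40 vs {0.14, 0.02, 0.15, 0.19} → pass.
SS (methods 1·3): 0.24 vs {0.13, 0.02, 0.20, 0.19} → pass.
SS (methods 2·3): 0.30 vs {0.13, 0.12, 0.22, 0.14} → pass.
NFC (methods 1·2): 0.32 vs {0.43, 0.24, 0.19, 0.15} → fail.
NFC (methods 1·3): 0.55 vs {0.57, 0.35, 0.19, 0.20} → fail.
NFC (methods 2·3): 0.37 vs {0.39, 0.48, 0.14, 0.22} → fail.
5 of 9 fail.

5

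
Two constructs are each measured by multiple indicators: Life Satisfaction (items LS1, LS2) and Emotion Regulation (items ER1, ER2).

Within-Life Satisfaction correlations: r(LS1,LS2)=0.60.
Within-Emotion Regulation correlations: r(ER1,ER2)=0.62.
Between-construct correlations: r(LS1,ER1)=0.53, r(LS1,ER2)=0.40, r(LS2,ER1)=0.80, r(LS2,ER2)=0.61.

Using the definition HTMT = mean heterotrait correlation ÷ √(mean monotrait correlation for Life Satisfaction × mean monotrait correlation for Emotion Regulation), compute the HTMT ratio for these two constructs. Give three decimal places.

Mean between = 2.34/4 = 0.5850.
Mean within-LS = 0.60/1 = 0.6000; mean within-ER = 0.62/1 = 0.6200.
Geometric mean = √(0.6000 × 0.6200) = 0.6099.
HTMT = 0.5850 / 0.6099 = 0.959.

0.959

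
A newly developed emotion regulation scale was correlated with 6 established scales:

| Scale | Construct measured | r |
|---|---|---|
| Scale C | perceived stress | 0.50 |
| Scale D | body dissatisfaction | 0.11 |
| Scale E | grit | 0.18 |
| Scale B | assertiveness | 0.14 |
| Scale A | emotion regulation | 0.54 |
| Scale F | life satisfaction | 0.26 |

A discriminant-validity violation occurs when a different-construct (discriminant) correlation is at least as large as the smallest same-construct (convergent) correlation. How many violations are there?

Convergent (same construct = emotion regulation): Scale A.
Smallest convergent = 0.54. Discriminant values: 0.50, 0.11, 0.18, 0.14, 0.26; count ≥ 0.54 → 0.

0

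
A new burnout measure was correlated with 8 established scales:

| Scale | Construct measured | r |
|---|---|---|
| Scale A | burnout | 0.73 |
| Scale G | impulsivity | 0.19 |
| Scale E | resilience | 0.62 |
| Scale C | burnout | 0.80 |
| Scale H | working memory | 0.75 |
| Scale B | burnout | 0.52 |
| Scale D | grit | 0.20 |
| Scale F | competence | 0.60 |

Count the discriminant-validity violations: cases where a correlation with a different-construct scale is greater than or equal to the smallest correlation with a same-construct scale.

3

Convergent (same construct = burnout): Scale A, Scale C, Scale B.
Smallest convergent = 0.52. Discriminant values: 0.19, 0.62, 0.75, 0.20, 0.60; count ≥ 0.52 → 3.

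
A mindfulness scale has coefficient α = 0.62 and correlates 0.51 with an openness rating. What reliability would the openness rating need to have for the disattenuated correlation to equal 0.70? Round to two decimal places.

r_true = r_obs / √(r_xx · r_yy) ⇒ 0.70 = 0.51 / √(0.62 · r_yy).
√(0.62 · r_yy) = 0.51 / 0.70 = 0.7286; 0.62 · r_yy = 0.5309; r_yy = 0.5309 / 0.62 ≈ 0.86.

0.86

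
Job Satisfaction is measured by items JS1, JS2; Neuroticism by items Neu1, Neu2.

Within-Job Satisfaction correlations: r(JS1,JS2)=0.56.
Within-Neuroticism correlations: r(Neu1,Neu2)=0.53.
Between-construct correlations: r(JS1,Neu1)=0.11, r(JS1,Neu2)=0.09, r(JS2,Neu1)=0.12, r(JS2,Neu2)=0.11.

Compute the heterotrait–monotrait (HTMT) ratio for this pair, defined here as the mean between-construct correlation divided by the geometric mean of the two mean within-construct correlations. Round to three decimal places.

0.197

Mean heterotrait r = 0.43/4 = 0.1075.
Mean within-JS = 0.56/1 = 0.5600; mean within-Neu = 0.53/1 = 0.5300.
Geometric mean = √(0.5600 × 0.5300) = 0.5448.
HTMT = 0.1075 / 0.5448 = 0.197.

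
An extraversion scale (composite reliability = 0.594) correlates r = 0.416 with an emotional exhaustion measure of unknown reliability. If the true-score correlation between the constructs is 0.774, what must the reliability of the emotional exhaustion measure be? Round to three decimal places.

0.486

r_true = r_obs / √(r_xx · r_yy) ⇒ 0.774 = 0.416 / √(0.594 · r_yy).
√(0.594 · r_yy) = 0.416 / 0.774 = 0.5375; 0.594 · r_yy = 0.2889; r_yy = 0.2889 / 0.594 ≈ 0.486.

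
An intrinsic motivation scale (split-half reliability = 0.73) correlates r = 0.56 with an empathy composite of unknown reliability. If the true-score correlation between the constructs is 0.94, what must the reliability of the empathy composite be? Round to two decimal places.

0.49

r_true = r_obs / √(r_xx · r_yy) ⇒ 0.94 = 0.56 / √(0.73 · r_yy).
√(0.73 · r_yy) = 0.56 / 0.94 = 0.5957; 0.73 · r_yy = 0.3549; r_yy = 0.3549 / 0.73 ≈ 0.49.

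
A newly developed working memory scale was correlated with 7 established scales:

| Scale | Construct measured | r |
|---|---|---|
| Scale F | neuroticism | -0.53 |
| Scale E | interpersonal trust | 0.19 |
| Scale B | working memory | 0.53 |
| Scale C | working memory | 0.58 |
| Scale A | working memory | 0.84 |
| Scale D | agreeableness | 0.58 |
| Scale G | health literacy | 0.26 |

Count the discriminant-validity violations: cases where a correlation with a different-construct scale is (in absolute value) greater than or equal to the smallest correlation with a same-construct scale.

Convergent (same construct = working memory): Scale B, Scale C, Scale A.
Smallest convergent = 0.53. Discriminant |r|: 0.53, 0.19, 0.58, 0.26; count ≥ 0.53 → 2.

2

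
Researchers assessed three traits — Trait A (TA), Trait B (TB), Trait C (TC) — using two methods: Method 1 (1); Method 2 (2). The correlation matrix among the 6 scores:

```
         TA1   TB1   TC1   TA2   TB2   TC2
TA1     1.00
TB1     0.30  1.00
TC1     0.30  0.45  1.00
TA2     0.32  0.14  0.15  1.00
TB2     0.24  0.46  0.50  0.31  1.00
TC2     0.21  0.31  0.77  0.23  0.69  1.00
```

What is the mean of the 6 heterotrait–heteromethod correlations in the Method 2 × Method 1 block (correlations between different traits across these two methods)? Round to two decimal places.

0.26

HTHM values (method 2 × method 1): 0.14, 0.15, 0.24, 0.50, 0.21, 0.31; mean = 1.55/6 = 0.26.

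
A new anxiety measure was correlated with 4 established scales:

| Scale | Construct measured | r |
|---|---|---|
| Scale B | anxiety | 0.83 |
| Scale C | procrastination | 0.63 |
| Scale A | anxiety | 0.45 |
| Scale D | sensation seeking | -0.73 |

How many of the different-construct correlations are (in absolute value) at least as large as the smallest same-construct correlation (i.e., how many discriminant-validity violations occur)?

2

Convergent (same construct = anxiety): Scale B, Scale A.
Smallest convergent = 0.45. Discriminant |r|: 0.63, 0.73; count ≥ 0.45 → 2.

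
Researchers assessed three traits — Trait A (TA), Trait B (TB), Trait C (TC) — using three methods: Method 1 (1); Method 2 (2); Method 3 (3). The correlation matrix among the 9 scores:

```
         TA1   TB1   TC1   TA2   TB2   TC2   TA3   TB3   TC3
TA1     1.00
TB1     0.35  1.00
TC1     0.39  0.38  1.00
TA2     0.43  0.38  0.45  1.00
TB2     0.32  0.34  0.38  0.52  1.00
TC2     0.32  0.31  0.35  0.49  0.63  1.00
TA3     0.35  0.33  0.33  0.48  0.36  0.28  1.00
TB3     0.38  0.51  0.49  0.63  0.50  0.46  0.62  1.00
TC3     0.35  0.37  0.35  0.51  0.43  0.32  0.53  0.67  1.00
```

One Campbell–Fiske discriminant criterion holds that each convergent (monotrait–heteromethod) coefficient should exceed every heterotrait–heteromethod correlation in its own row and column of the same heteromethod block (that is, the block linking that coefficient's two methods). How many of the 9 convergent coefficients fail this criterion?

8

Checking each validity diagonal entry against its comparison values:
TA (methods 1·2): 0.43 vs {0.32, 0.38, 0.32, 0.45} → fail.
TA (methods 1·3): 0.35 vs {0.38, 0.33, 0.35, 0.33} → fail.
TA (methods 2·3): 0.48 vs {0.63, 0.36, 0.51, 0.28} → fail.
TB (methods 1·2): 0.34 vs {0.38, 0.32, 0.31, 0.38} → fail.
TB (methods 1·3): 0.51 vs {0.33, 0.38, 0.37, 0.49} → pass.
TB (methods 2·3): 0.50 vs {0.36, 0.63, 0.43, 0.46} → fail.
TC (methods 1·2): 0.35 vs {0.45, 0.32, 0.38, 0.31} → fail.
TC (methods 1·3): 0.35 vs {0.33, 0.35, 0.49, 0.37} → fail.
TC (methods 2·3): 0.32 vs {0.28, 0.51, 0.46, 0.43} → fail.
8 of 9 fail.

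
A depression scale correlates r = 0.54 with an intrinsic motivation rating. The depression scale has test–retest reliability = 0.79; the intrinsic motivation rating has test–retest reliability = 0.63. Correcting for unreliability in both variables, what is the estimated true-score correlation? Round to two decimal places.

0.77

r_true = r_obs / √(r_xx · r_yy) = 0.54 / √(0.79 × 0.63) = 0.54 / √0.4977 = 0.54 / 0.7055 ≈ 0.77.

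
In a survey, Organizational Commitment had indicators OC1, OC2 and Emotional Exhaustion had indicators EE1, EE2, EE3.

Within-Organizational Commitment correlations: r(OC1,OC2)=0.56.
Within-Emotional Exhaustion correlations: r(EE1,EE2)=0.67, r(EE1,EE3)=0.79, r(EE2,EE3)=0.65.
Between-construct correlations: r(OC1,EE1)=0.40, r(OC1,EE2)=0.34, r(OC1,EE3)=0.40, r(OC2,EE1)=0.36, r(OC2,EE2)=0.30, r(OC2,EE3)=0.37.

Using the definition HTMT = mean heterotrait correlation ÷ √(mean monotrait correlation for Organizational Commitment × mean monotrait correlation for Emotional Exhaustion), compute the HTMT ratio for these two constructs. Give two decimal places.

Mean heterotrait r = 2.17/6 = 0.3617.
Mean within-OC = 0.56/1 = 0.5600; mean within-EE = 2.11/3 = 0.7033.
Geometric mean = √(0.5600 × 0.7033) = 0.6276.
HTMT = 0.3617 / 0.6276 = 0.58.

0.58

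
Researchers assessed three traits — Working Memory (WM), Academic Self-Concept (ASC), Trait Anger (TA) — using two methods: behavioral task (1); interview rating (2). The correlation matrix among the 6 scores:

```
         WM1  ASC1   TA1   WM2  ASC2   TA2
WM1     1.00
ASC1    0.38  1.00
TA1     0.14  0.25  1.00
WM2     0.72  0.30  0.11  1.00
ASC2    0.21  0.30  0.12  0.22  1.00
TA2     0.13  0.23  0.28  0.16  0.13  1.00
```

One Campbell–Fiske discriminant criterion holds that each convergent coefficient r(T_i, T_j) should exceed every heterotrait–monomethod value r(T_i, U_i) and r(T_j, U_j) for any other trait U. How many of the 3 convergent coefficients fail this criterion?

Checking each validity diagonal entry against its comparison values:
WM (methods 1·2): 0.72 vs {0.38, 0.22, 0.14, 0.16} → pass.
ASC (methods 1·2): 0.30 vs {0.38, 0.22, 0.25, 0.13} → fail.
TA (methods 1·2): 0.28 vs {0.14, 0.16, 0.25, 0.13} → pass.
1 of 3 fail.

1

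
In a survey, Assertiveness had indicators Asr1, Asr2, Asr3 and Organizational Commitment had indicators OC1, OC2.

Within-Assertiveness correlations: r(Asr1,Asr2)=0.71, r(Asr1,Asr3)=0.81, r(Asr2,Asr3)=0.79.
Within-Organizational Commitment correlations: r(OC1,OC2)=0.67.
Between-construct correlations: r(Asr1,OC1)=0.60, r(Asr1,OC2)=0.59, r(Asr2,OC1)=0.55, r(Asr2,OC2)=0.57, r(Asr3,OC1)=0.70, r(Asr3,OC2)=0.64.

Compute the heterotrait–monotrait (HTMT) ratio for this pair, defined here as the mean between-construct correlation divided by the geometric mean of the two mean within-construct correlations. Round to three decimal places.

Between-construct mean = 3.65/6 = 0.6083.
Mean within-Asr = 2.31/3 = 0.7700; mean within-OC = 0.67/1 = 0.6700.
Geometric mean = √(0.7700 × 0.6700) = 0.7183.
HTMT = 0.6083 / 0.7183 = 0.847.

0.847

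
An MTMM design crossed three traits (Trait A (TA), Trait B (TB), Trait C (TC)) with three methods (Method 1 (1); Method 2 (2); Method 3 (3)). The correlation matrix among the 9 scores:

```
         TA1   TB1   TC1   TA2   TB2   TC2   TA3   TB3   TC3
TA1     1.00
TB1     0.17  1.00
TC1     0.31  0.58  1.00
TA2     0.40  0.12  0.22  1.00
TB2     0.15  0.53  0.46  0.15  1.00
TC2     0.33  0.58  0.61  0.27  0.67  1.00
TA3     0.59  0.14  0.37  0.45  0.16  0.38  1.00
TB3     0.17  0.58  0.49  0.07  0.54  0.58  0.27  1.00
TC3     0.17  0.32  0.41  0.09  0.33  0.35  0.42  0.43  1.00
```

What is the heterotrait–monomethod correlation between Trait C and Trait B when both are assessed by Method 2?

Different traits, same method: r(TC2, TB2) = 0.67.

0.67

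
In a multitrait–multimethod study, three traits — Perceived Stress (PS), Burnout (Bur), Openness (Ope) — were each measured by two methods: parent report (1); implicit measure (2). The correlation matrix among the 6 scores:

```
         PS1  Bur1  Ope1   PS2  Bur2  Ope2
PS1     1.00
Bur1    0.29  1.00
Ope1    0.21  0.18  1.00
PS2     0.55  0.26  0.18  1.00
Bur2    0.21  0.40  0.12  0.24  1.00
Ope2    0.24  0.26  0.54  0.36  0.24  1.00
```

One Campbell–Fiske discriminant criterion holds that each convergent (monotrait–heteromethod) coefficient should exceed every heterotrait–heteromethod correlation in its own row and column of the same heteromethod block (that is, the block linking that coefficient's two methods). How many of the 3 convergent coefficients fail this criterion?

0

Each convergent coefficient versus the relevant comparison correlations:
PS (methods 1·2): 0.55 vs {0.21, 0.26, 0.24, 0.18} → pass.
Bur (methods 1·2): 0.40 vs {0.26, 0.21, 0.26, 0.12} → pass.
Ope (methods 1·2): 0.54 vs {0.18, 0.24, 0.12, 0.26} → pass.
0 of 3 fail.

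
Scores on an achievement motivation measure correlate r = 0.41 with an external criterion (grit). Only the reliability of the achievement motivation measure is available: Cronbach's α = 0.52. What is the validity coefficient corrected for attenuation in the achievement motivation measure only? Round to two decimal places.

Single correction: r_c = r_obs / √r_xx = 0.41 / √0.52 = 0.41 / 0.7211 ≈ 0.57.

0.57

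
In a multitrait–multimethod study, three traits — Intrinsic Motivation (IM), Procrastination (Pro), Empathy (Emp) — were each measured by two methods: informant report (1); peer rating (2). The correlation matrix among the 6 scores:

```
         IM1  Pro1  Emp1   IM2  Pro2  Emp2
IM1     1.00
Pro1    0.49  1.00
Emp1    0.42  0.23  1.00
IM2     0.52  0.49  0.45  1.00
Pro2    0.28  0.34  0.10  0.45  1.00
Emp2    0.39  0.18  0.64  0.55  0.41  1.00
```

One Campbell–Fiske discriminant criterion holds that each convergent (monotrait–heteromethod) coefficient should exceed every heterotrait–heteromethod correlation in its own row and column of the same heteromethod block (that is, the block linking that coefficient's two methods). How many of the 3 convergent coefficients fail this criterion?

Checking each validity diagonal entry against its comparison values:
IM (methods 1·2): 0.52 vs {0.28, 0.49, 0.39, 0.45} → pass.
Pro (methods 1·2): 0.34 vs {0.49, 0.28, 0.18, 0.10} → fail.
Emp (methods 1·2): 0.64 vs {0.45, 0.39, 0.10, 0.18} → pass.
1 of 3 fail.

1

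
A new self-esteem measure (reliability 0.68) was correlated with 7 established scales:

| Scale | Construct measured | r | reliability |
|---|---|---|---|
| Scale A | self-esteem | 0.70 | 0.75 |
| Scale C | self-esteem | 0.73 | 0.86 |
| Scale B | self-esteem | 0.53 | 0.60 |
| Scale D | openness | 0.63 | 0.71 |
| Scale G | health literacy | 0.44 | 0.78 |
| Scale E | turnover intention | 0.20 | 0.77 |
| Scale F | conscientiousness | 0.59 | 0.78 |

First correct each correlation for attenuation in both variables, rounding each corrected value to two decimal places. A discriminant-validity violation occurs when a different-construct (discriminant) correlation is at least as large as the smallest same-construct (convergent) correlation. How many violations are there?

1

Disattenuated r (r / √(r_scale · r_new)):
  Scale A (conv): 0.70 / √(0.75·0.68) = 0.98
  Scale C (conv): 0.73 / √(0.86·0.68) = 0.95
  Scale B (conv): 0.53 / √(0.60·0.68) = 0.83
  Scale D (disc): 0.63 / √(0.71·0.68) = 0.91
  Scale G (disc): 0.44 / √(0.78·0.68) = 0.60
  Scale E (disc): 0.20 / √(0.77·0.68) = 0.28
  Scale F (disc): 0.59 / √(0.78·0.68) = 0.81
Smallest convergent = 0.83. Discriminant values: 0.91, 0.60, 0.28, 0.81; count ≥ 0.83 → 1.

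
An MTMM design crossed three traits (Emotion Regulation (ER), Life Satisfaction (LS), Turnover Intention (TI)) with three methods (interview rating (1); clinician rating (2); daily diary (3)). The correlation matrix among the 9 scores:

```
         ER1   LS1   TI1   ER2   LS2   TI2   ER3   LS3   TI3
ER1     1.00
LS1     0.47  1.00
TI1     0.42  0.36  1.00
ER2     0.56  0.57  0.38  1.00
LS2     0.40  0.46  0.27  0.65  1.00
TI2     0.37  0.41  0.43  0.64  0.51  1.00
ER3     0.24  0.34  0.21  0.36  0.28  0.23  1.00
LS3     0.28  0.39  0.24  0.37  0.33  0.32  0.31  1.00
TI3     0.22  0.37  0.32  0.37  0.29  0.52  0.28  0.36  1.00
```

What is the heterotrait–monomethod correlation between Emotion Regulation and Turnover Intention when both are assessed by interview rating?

0.42

Different traits, same method: r(ER1, TI1) = 0.42.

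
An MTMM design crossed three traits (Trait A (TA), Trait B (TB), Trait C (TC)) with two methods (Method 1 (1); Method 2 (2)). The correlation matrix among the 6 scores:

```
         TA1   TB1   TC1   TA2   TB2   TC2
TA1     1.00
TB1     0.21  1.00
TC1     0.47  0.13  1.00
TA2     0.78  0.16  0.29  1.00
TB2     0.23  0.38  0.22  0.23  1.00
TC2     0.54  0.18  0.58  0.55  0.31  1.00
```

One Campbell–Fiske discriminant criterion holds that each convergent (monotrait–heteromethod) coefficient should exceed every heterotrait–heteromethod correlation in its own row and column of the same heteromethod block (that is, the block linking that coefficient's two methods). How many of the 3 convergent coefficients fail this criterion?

Checking each validity diagonal entry against its comparison values:
TA (methods 1·2): 0.78 vs {0.23, 0.16, 0.54, 0.29} → pass.
TB (methods 1·2): 0.38 vs {0.16, 0.23, 0.18, 0.22} → pass.
TC (methods 1·2): 0.58 vs {0.29, 0.54, 0.22, 0.18} → pass.
0 of 3 fail.

0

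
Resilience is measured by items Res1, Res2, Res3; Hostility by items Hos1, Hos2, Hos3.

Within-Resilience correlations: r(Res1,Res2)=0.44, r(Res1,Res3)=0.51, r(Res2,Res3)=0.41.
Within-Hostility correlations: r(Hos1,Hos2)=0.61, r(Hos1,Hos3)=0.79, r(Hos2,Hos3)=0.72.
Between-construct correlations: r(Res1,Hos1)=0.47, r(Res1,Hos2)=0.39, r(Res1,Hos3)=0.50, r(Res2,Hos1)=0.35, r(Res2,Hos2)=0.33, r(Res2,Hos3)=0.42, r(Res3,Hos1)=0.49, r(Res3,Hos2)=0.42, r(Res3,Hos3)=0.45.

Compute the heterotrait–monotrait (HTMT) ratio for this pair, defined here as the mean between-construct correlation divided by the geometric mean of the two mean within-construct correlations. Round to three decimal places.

0.750

Mean between = 3.82/9 = 0.4244.
Mean within-Res = 1.36/3 = 0.4533; mean within-Hos = 2.12/3 = 0.7067.
Geometric mean = √(0.4533 × 0.7067) = 0.5660.
HTMT = 0.4244 / 0.5660 = 0.750.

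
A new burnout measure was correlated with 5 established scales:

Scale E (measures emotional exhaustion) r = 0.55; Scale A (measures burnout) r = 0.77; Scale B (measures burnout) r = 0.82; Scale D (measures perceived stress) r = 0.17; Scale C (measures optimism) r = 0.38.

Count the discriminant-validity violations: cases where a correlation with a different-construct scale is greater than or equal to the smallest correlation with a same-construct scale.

0

Convergent (same construct = burnout): Scale A, Scale B.
Smallest convergent = 0.77. Discriminant values: 0.55, 0.17, 0.38; count ≥ 0.77 → 0.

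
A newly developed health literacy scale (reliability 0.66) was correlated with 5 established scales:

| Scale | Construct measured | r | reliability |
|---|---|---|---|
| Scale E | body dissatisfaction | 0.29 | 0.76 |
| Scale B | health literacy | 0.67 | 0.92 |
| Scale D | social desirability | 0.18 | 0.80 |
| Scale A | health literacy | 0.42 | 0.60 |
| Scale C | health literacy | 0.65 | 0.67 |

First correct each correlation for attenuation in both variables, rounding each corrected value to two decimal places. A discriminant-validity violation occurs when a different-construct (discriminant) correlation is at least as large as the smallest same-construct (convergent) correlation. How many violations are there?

Disattenuated r (r / √(r_scale · r_new)):
  Scale E (disc): 0.29 / √(0.76·0.66) = 0.41
  Scale B (conv): 0.67 / √(0.92·0.66) = 0.86
  Scale D (disc): 0.18 / √(0.80·0.66) = 0.25
  Scale A (conv): 0.42 / √(0.60·0.66) = 0.67
  Scale C (conv): 0.65 / √(0.67·0.66) = 0.98
Smallest convergent = 0.67. Discriminant values: 0.41, 0.25; count ≥ 0.67 → 0.

0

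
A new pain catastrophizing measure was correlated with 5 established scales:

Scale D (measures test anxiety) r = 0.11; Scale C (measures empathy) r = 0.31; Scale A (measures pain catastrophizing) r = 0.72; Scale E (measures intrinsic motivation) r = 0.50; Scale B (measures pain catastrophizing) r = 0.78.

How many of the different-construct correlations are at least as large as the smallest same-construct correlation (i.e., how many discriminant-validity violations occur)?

Convergent (same construct = pain catastrophizing): Scale A, Scale B.
Smallest convergent = 0.72. Discriminant values: 0.11, 0.31, 0.50; count ≥ 0.72 → 0.

0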